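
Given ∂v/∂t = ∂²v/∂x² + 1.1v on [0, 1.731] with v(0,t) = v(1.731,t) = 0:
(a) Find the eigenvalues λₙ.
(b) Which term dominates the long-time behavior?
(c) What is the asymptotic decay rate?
Eigenvalues: λₙ = n²π²/1.731² - 1.1.
First three modes:
  n=1: λ₁ = π²/1.731² - 1.1 ≈ 2.194
  n=2: λ₂ = 4π²/1.731² - 1.1 ≈ 12.075
  n=3: λ₃ = 9π²/1.731² - 1.1 ≈ 28.545
Since π²/1.731² ≈ 3.294 > 1.1, all λₙ > 0.
The n=1 mode decays slowest → dominates as t → ∞.
Asymptotic: v ~ c₁ sin(πx/1.731) e^{-λ₁t} with decay rate λ₁ ≈ 2.194.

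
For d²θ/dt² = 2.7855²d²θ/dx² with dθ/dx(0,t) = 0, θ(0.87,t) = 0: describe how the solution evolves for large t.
θ oscillates (no decay). Energy is conserved; the solution oscillates indefinitely as standing waves.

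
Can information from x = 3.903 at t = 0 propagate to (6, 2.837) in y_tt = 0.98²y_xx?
Yes. The domain of dependence is [3.21974, 8.78026], and 3.903 ∈ [3.21974, 8.78026].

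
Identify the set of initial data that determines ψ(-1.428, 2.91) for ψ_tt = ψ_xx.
Domain of dependence: [-4.338, 1.482]. Signals travel at speed 1, so data within |x - -1.428| ≤ 1·2.91 = 2.91 can reach the point.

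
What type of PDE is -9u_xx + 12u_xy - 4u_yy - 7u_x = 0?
With A = -9, B = 12, C = -4, the discriminant is 0. This is a parabolic PDE.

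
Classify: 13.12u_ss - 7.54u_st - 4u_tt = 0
Hyperbolic (discriminant = 266.7716).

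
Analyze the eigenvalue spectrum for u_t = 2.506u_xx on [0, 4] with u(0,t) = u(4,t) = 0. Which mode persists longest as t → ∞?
Eigenvalues: λₙ = 2.506n²π²/4².
First three modes:
  n=1: λ₁ = 2.506π²/4² ≈ 1.546
  n=2: λ₂ = 10.024π²/4² ≈ 6.183 (4× faster decay)
  n=3: λ₃ = 22.554π²/4² ≈ 13.912 (9× faster decay)
As t → ∞, higher modes decay exponentially faster. The n=1 mode dominates: u ~ c₁ sin(πx/4) e^{-λ₁t}.
Decay rate: λ₁ = 2.506π²/4² ≈ 1.546.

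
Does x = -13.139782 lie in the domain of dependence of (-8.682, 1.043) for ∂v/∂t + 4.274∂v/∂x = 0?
Yes. The characteristic through (-8.682, 1.043) passes through x = -13.139782.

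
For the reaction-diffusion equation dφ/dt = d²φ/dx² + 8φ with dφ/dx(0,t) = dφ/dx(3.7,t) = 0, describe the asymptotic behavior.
φ grows unboundedly. With Neumann BCs the constant mode has diffusion eigenvalue 0, so any r > 0 makes it grow like e^(8t); solution grows exponentially.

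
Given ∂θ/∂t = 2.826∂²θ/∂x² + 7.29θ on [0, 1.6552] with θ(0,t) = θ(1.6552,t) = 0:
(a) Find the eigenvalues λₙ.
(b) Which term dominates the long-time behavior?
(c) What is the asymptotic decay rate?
Eigenvalues: λₙ = 2.826n²π²/1.6552² - 7.29.
First three modes:
  n=1: λ₁ = 2.826π²/1.6552² - 7.29 ≈ 2.891
  n=2: λ₂ = 11.304π²/1.6552² - 7.29 ≈ 33.432
  n=3: λ₃ = 25.434π²/1.6552² - 7.29 ≈ 84.335
Since 2.826π²/1.6552² ≈ 10.181 > 7.29, all λₙ > 0.
The n=1 mode decays slowest → dominates as t → ∞.
Asymptotic: θ ~ c₁ sin(πx/1.6552) e^{-λ₁t} with decay rate λ₁ ≈ 2.891.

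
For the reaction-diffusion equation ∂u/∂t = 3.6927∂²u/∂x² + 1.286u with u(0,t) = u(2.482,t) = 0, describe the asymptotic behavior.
u → 0. Diffusion dominates reaction (r=1.286 < κπ²/L²≈5.92); solution decays.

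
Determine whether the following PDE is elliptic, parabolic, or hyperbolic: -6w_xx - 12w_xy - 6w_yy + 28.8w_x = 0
Coefficients: A = -6, B = -12, C = -6. B² - 4AC = 0, which is zero, so the equation is parabolic.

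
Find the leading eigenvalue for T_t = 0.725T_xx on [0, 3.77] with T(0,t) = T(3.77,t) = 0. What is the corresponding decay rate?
Eigenvalues: λₙ = 0.725n²π²/3.77².
First three modes:
  n=1: λ₁ = 0.725π²/3.77² ≈ 0.503
  n=2: λ₂ = 2.9π²/3.77² ≈ 2.014 (4× faster decay)
  n=3: λ₃ = 6.525π²/3.77² ≈ 4.531 (9× faster decay)
As t → ∞, higher modes decay exponentially faster. The n=1 mode dominates: T ~ c₁ sin(πx/3.77) e^{-λ₁t}.
Decay rate: λ₁ = 0.725π²/3.77² ≈ 0.503.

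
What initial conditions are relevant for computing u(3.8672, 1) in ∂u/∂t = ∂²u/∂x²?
The entire real line. The heat equation has infinite propagation speed: any initial disturbance instantly affects all points (though exponentially small far away).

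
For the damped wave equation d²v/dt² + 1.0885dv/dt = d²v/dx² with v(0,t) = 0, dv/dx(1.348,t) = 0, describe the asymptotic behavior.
v → 0. Damping (γ=1.0885) dissipates energy; oscillations decay exponentially.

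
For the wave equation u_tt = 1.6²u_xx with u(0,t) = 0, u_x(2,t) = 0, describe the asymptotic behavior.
u oscillates (no decay). Energy is conserved; the solution oscillates indefinitely as standing waves.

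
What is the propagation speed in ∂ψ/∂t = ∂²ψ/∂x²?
Infinite. The heat equation is parabolic, not hyperbolic, so disturbances propagate instantly.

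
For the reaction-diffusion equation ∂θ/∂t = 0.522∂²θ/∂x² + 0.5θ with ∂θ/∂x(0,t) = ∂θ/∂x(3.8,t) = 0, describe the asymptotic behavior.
θ grows unboundedly. With Neumann BCs the constant mode has diffusion eigenvalue 0, so any r > 0 makes it grow like e^(0.5t); solution grows exponentially.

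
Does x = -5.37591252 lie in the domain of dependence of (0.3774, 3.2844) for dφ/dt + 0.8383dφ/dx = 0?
No. Only data at x = -2.37591252 affects (0.3774, 3.2844). Advection has one-way propagation along characteristics.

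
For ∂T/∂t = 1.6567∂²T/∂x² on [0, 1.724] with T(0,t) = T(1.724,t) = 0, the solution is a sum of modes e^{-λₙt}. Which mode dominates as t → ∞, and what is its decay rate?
Eigenvalues: λₙ = 1.6567n²π²/1.724².
First three modes:
  n=1: λ₁ = 1.6567π²/1.724² ≈ 5.501
  n=2: λ₂ = 6.6268π²/1.724² ≈ 22.005 (4× faster decay)
  n=3: λ₃ = 14.9103π²/1.724² ≈ 49.512 (9× faster decay)
As t → ∞, higher modes decay exponentially faster. The n=1 mode dominates: T ~ c₁ sin(πx/1.724) e^{-λ₁t}.
Decay rate: λ₁ = 1.6567π²/1.724² ≈ 5.501.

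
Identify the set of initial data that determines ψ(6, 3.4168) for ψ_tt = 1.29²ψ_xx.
Domain of dependence: [1.592328, 10.407672]. Signals travel at speed 1.29, so data within |x - 6| ≤ 1.29·3.4168 = 4.407672 can reach the point.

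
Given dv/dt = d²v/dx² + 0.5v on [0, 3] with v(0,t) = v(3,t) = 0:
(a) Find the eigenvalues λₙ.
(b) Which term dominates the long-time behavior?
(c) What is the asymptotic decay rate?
Eigenvalues: λₙ = n²π²/3² - 0.5.
First three modes:
  n=1: λ₁ = π²/3² - 0.5 ≈ 0.597
  n=2: λ₂ = 4π²/3² - 0.5 ≈ 3.886
  n=3: λ₃ = 9π²/3² - 0.5 ≈ 9.37
Since π²/3² ≈ 1.097 > 0.5, all λₙ > 0.
The n=1 mode decays slowest → dominates as t → ∞.
Asymptotic: v ~ c₁ sin(πx/3) e^{-λ₁t} with decay rate λ₁ ≈ 0.597.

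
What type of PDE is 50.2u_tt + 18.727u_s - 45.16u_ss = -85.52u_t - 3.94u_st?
Rewriting in standard form: -45.16u_ss + 3.94u_st + 50.2u_tt + 18.727u_s + 85.52u_t = 0. With A = -45.16, B = 3.94, C = 50.2, the discriminant is 9083.6516. This is a hyperbolic PDE.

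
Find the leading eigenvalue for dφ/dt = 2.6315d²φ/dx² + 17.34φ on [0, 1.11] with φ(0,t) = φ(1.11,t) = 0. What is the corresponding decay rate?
Eigenvalues: λₙ = 2.6315n²π²/1.11² - 17.34.
First three modes:
  n=1: λ₁ = 2.6315π²/1.11² - 17.34 ≈ 3.739
  n=2: λ₂ = 10.526π²/1.11² - 17.34 ≈ 66.977
  n=3: λ₃ = 23.6835π²/1.11² - 17.34 ≈ 172.374
Since 2.6315π²/1.11² ≈ 21.079 > 17.34, all λₙ > 0.
The n=1 mode decays slowest → dominates as t → ∞.
Asymptotic: φ ~ c₁ sin(πx/1.11) e^{-λ₁t} with decay rate λ₁ ≈ 3.739.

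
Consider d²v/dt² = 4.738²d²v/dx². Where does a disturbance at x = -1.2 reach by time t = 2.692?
Domain of influence: [-13.954696, 11.554696]. Data at x = -1.2 spreads outward at speed 4.738.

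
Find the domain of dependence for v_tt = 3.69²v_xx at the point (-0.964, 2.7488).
Domain of dependence: [-11.107072, 9.179072]. Signals travel at speed 3.69, so data within |x - -0.964| ≤ 3.69·2.7488 = 10.143072 can reach the point.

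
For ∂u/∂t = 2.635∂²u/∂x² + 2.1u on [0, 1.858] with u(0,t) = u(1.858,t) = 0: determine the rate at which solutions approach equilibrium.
Eigenvalues: λₙ = 2.635n²π²/1.858² - 2.1.
First three modes:
  n=1: λ₁ = 2.635π²/1.858² - 2.1 ≈ 5.433
  n=2: λ₂ = 10.54π²/1.858² - 2.1 ≈ 28.033
  n=3: λ₃ = 23.715π²/1.858² - 2.1 ≈ 65.7
Since 2.635π²/1.858² ≈ 7.533 > 2.1, all λₙ > 0.
The n=1 mode decays slowest → dominates as t → ∞.
Asymptotic: u ~ c₁ sin(πx/1.858) e^{-λ₁t} with decay rate λ₁ ≈ 5.433.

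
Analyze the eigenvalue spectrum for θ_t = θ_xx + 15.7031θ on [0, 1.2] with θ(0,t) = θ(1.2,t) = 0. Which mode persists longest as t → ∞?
Eigenvalues: λₙ = n²π²/1.2² - 15.7031.
First three modes:
  n=1: λ₁ = π²/1.2² - 15.7031 ≈ -8.849
  n=2: λ₂ = 4π²/1.2² - 15.7031 ≈ 11.712
  n=3: λ₃ = 9π²/1.2² - 15.7031 ≈ 45.982
Since π²/1.2² ≈ 6.854 < 15.7031, λ₁ < 0.
The n=1 mode grows fastest (−λₙ is largest for n=1) → dominates.
Asymptotic: θ ~ c₁ sin(πx/1.2) e^{8.849t} (exponential growth at rate −λ₁ ≈ 8.849).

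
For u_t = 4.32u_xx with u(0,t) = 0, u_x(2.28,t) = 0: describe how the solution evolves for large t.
u → 0. Heat escapes through the Dirichlet boundary.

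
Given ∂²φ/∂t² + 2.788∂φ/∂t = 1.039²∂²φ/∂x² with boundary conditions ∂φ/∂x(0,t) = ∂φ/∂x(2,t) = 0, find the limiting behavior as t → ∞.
φ → constant (steady state). Damping (γ=2.788) dissipates the nonconstant modes; with Neumann BCs the spatial average obeys M''+γM'=0 and tends to a finite limit.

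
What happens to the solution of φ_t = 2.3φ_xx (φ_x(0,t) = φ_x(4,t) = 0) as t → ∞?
φ → constant (steady state). Heat is conserved (no flux at boundaries); solution approaches the spatial average.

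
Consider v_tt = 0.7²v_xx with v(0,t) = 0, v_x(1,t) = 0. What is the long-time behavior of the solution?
As t → ∞, v oscillates (no decay). Energy is conserved; the solution oscillates indefinitely as standing waves.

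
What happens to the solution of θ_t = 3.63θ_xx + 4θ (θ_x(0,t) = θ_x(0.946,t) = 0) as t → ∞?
θ grows unboundedly. With Neumann BCs the constant mode has diffusion eigenvalue 0, so any r > 0 makes it grow like e^(4t); solution grows exponentially.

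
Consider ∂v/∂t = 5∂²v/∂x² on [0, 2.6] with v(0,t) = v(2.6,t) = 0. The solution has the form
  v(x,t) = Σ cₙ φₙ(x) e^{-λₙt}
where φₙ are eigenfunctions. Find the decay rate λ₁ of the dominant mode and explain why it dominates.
Eigenvalues: λₙ = 5n²π²/2.6².
First three modes:
  n=1: λ₁ = 5π²/2.6² ≈ 7.3
  n=2: λ₂ = 20π²/2.6² ≈ 29.2 (4× faster decay)
  n=3: λ₃ = 45π²/2.6² ≈ 65.7 (9× faster decay)
As t → ∞, higher modes decay exponentially faster. The n=1 mode dominates: v ~ c₁ sin(πx/2.6) e^{-λ₁t}.
Decay rate: λ₁ = 5π²/2.6² ≈ 7.3.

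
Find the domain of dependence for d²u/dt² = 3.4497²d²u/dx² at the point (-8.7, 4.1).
Domain of dependence: [-22.84377, 5.44377]. Signals travel at speed 3.4497, so data within |x - -8.7| ≤ 3.4497·4.1 = 14.14377 can reach the point.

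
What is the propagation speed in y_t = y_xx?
Infinite. The heat equation is parabolic, not hyperbolic, so disturbances propagate instantly.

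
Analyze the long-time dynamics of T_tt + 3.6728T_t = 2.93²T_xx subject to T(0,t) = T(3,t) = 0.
Long-time behavior: T → 0. Damping (γ=3.6728) dissipates energy; oscillations decay exponentially.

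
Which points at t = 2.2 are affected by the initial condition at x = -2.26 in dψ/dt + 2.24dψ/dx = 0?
At x = 2.668. The characteristic carries data from (-2.26, 0) to (2.668, 2.2).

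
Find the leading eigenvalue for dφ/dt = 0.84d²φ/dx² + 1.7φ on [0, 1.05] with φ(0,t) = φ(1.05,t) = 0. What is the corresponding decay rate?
Eigenvalues: λₙ = 0.84n²π²/1.05² - 1.7.
First three modes:
  n=1: λ₁ = 0.84π²/1.05² - 1.7 ≈ 5.82
  n=2: λ₂ = 3.36π²/1.05² - 1.7 ≈ 28.379
  n=3: λ₃ = 7.56π²/1.05² - 1.7 ≈ 65.977
Since 0.84π²/1.05² ≈ 7.52 > 1.7, all λₙ > 0.
The n=1 mode decays slowest → dominates as t → ∞.
Asymptotic: φ ~ c₁ sin(πx/1.05) e^{-λ₁t} with decay rate λ₁ ≈ 5.82.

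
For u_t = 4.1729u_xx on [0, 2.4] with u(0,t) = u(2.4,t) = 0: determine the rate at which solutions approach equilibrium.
Eigenvalues: λₙ = 4.1729n²π²/2.4².
First three modes:
  n=1: λ₁ = 4.1729π²/2.4² ≈ 7.15
  n=2: λ₂ = 16.6916π²/2.4² ≈ 28.601 (4× faster decay)
  n=3: λ₃ = 37.5561π²/2.4² ≈ 64.351 (9× faster decay)
As t → ∞, higher modes decay exponentially faster. The n=1 mode dominates: u ~ c₁ sin(πx/2.4) e^{-λ₁t}.
Decay rate: λ₁ = 4.1729π²/2.4² ≈ 7.15.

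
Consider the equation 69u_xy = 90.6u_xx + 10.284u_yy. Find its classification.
Rewriting in standard form: -90.6u_xx + 69u_xy - 10.284u_yy = 0. Hyperbolic. (A = -90.6, B = 69, C = -10.284 gives B² - 4AC = 1034.0784.)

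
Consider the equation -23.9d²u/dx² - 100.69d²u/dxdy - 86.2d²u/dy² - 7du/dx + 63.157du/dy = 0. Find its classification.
Hyperbolic. (A = -23.9, B = -100.69, C = -86.2 gives B² - 4AC = 1897.7561.)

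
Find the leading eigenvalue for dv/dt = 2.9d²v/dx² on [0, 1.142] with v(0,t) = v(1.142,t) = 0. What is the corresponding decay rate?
Eigenvalues: λₙ = 2.9n²π²/1.142².
First three modes:
  n=1: λ₁ = 2.9π²/1.142² ≈ 21.947
  n=2: λ₂ = 11.6π²/1.142² ≈ 87.786 (4× faster decay)
  n=3: λ₃ = 26.1π²/1.142² ≈ 197.519 (9× faster decay)
As t → ∞, higher modes decay exponentially faster. The n=1 mode dominates: v ~ c₁ sin(πx/1.142) e^{-λ₁t}.
Decay rate: λ₁ = 2.9π²/1.142² ≈ 21.947.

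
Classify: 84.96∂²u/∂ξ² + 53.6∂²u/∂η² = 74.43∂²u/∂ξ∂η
Rewriting in standard form: 84.96∂²u/∂ξ² - 74.43∂²u/∂ξ∂η + 53.6∂²u/∂η² = 0. Elliptic (discriminant = -12675.5991).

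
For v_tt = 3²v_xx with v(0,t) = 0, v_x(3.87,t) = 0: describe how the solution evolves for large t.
v oscillates (no decay). Energy is conserved; the solution oscillates indefinitely as standing waves.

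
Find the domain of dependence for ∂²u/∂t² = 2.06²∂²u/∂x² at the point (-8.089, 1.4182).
Domain of dependence: [-11.010492, -5.167508]. Signals travel at speed 2.06, so data within |x - -8.089| ≤ 2.06·1.4182 = 2.921492 can reach the point.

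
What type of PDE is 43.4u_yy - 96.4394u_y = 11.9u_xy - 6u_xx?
Rewriting in standard form: 6u_xx - 11.9u_xy + 43.4u_yy - 96.4394u_y = 0. With A = 6, B = -11.9, C = 43.4, the discriminant is -899.99. This is an elliptic PDE.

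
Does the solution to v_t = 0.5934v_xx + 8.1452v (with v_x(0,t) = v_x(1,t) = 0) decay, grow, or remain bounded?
v grows unboundedly. With Neumann BCs the constant mode has diffusion eigenvalue 0, so any r > 0 makes it grow like e^(8.1452t); solution grows exponentially.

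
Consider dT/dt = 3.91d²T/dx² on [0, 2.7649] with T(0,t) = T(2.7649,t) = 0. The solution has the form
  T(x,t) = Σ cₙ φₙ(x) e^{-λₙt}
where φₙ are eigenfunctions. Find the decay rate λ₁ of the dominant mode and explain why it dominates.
Eigenvalues: λₙ = 3.91n²π²/2.7649².
First three modes:
  n=1: λ₁ = 3.91π²/2.7649² ≈ 5.048
  n=2: λ₂ = 15.64π²/2.7649² ≈ 20.192 (4× faster decay)
  n=3: λ₃ = 35.19π²/2.7649² ≈ 45.432 (9× faster decay)
As t → ∞, higher modes decay exponentially faster. The n=1 mode dominates: T ~ c₁ sin(πx/2.7649) e^{-λ₁t}.
Decay rate: λ₁ = 3.91π²/2.7649² ≈ 5.048.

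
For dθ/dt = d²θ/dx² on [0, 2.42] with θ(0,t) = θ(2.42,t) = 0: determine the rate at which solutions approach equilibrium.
Eigenvalues: λₙ = n²π²/2.42².
First three modes:
  n=1: λ₁ = π²/2.42² ≈ 1.685
  n=2: λ₂ = 4π²/2.42² ≈ 6.741 (4× faster decay)
  n=3: λ₃ = 9π²/2.42² ≈ 15.167 (9× faster decay)
As t → ∞, higher modes decay exponentially faster. The n=1 mode dominates: θ ~ c₁ sin(πx/2.42) e^{-λ₁t}.
Decay rate: λ₁ = π²/2.42² ≈ 1.685.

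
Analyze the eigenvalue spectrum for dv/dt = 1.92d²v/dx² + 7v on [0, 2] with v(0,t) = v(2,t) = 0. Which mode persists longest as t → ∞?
Eigenvalues: λₙ = 1.92n²π²/2² - 7.
First three modes:
  n=1: λ₁ = 1.92π²/2² - 7 ≈ -2.263
  n=2: λ₂ = 7.68π²/2² - 7 ≈ 11.95
  n=3: λ₃ = 17.28π²/2² - 7 ≈ 35.637
Since 1.92π²/2² ≈ 4.737 < 7, λ₁ < 0.
The n=1 mode grows fastest (−λₙ is largest for n=1) → dominates.
Asymptotic: v ~ c₁ sin(πx/2) e^{2.263t} (exponential growth at rate −λ₁ ≈ 2.263).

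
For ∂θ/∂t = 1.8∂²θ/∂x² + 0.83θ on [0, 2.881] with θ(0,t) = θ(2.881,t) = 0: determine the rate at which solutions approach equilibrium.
Eigenvalues: λₙ = 1.8n²π²/2.881² - 0.83.
First three modes:
  n=1: λ₁ = 1.8π²/2.881² - 0.83 ≈ 1.31
  n=2: λ₂ = 7.2π²/2.881² - 0.83 ≈ 7.731
  n=3: λ₃ = 16.2π²/2.881² - 0.83 ≈ 18.433
Since 1.8π²/2.881² ≈ 2.14 > 0.83, all λₙ > 0.
The n=1 mode decays slowest → dominates as t → ∞.
Asymptotic: θ ~ c₁ sin(πx/2.881) e^{-λ₁t} with decay rate λ₁ ≈ 1.31.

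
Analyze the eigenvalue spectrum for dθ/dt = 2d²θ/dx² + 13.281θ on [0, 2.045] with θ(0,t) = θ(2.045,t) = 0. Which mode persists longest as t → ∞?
Eigenvalues: λₙ = 2n²π²/2.045² - 13.281.
First three modes:
  n=1: λ₁ = 2π²/2.045² - 13.281 ≈ -8.561
  n=2: λ₂ = 8π²/2.045² - 13.281 ≈ 5.599
  n=3: λ₃ = 18π²/2.045² - 13.281 ≈ 29.199
Since 2π²/2.045² ≈ 4.72 < 13.281, λ₁ < 0.
The n=1 mode grows fastest (−λₙ is largest for n=1) → dominates.
Asymptotic: θ ~ c₁ sin(πx/2.045) e^{8.561t} (exponential growth at rate −λ₁ ≈ 8.561).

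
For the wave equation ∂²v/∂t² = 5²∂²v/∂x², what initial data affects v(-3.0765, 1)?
Domain of dependence: [-8.0765, 1.9235]. Signals travel at speed 5, so data within |x - -3.0765| ≤ 5·1 = 5 can reach the point.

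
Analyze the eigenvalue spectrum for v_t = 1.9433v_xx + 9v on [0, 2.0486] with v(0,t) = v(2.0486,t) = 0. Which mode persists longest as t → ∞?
Eigenvalues: λₙ = 1.9433n²π²/2.0486² - 9.
First three modes:
  n=1: λ₁ = 1.9433π²/2.0486² - 9 ≈ -4.43
  n=2: λ₂ = 7.7732π²/2.0486² - 9 ≈ 9.28
  n=3: λ₃ = 17.4897π²/2.0486² - 9 ≈ 32.131
Since 1.9433π²/2.0486² ≈ 4.57 < 9, λ₁ < 0.
The n=1 mode grows fastest (−λₙ is largest for n=1) → dominates.
Asymptotic: v ~ c₁ sin(πx/2.0486) e^{4.43t} (exponential growth at rate −λ₁ ≈ 4.43).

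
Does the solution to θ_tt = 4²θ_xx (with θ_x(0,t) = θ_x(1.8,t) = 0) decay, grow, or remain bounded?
θ oscillates about a mean that drifts linearly in t (generically unbounded; no decay). There is no damping, so the nonconstant modes persist as standing waves (energy conserved, no decay). But with Neumann conditions at both ends the constant mode has eigenvalue 0: the spatial mean M(t) of θ satisfies M'' = 0, so M(t) = M(0) + M'(0)·t. Unless the initial velocity has zero mean (∫θ_t(x,0)dx = 0), the solution grows linearly in t (unbounded, though not exponentially); if it does have zero mean, the solution stays bounded and simply oscillates.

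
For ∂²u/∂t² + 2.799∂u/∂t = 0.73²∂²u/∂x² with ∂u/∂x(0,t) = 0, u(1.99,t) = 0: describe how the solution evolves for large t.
u → 0. Damping (γ=2.799) dissipates energy; oscillations decay exponentially.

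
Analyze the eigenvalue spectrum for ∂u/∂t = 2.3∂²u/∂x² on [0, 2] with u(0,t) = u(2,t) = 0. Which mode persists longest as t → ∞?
Eigenvalues: λₙ = 2.3n²π²/2².
First three modes:
  n=1: λ₁ = 2.3π²/2² ≈ 5.675
  n=2: λ₂ = 9.2π²/2² ≈ 22.7 (4× faster decay)
  n=3: λ₃ = 20.7π²/2² ≈ 51.075 (9× faster decay)
As t → ∞, higher modes decay exponentially faster. The n=1 mode dominates: u ~ c₁ sin(πx/2) e^{-λ₁t}.
Decay rate: λ₁ = 2.3π²/2² ≈ 5.675.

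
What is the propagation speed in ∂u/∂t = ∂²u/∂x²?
Infinite. The heat equation is parabolic, not hyperbolic, so disturbances propagate instantly.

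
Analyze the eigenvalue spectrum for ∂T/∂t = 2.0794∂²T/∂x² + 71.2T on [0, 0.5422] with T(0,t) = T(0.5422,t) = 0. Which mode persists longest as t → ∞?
Eigenvalues: λₙ = 2.0794n²π²/0.5422² - 71.2.
First three modes:
  n=1: λ₁ = 2.0794π²/0.5422² - 71.2 ≈ -1.39
  n=2: λ₂ = 8.3176π²/0.5422² - 71.2 ≈ 208.041
  n=3: λ₃ = 18.7146π²/0.5422² - 71.2 ≈ 557.092
Since 2.0794π²/0.5422² ≈ 69.81 < 71.2, λ₁ < 0.
The n=1 mode grows fastest (−λₙ is largest for n=1) → dominates.
Asymptotic: T ~ c₁ sin(πx/0.5422) e^{1.39t} (exponential growth at rate −λ₁ ≈ 1.39).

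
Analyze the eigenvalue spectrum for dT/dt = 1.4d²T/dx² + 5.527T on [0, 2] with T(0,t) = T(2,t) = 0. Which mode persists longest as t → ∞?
Eigenvalues: λₙ = 1.4n²π²/2² - 5.527.
First three modes:
  n=1: λ₁ = 1.4π²/2² - 5.527 ≈ -2.073
  n=2: λ₂ = 5.6π²/2² - 5.527 ≈ 8.29
  n=3: λ₃ = 12.6π²/2² - 5.527 ≈ 25.562
Since 1.4π²/2² ≈ 3.454 < 5.527, λ₁ < 0.
The n=1 mode grows fastest (−λₙ is largest for n=1) → dominates.
Asymptotic: T ~ c₁ sin(πx/2) e^{2.073t} (exponential growth at rate −λ₁ ≈ 2.073).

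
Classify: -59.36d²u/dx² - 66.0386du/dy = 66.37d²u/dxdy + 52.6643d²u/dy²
Rewriting in standard form: -59.36d²u/dx² - 66.37d²u/dxdy - 52.6643d²u/dy² - 66.0386du/dy = 0. Elliptic (discriminant = -8099.634492).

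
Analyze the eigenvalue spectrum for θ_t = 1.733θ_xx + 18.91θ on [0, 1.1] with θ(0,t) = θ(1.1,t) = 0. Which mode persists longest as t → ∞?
Eigenvalues: λₙ = 1.733n²π²/1.1² - 18.91.
First three modes:
  n=1: λ₁ = 1.733π²/1.1² - 18.91 ≈ -4.774
  n=2: λ₂ = 6.932π²/1.1² - 18.91 ≈ 37.632
  n=3: λ₃ = 15.597π²/1.1² - 18.91 ≈ 108.31
Since 1.733π²/1.1² ≈ 14.136 < 18.91, λ₁ < 0.
The n=1 mode grows fastest (−λₙ is largest for n=1) → dominates.
Asymptotic: θ ~ c₁ sin(πx/1.1) e^{4.774t} (exponential growth at rate −λ₁ ≈ 4.774).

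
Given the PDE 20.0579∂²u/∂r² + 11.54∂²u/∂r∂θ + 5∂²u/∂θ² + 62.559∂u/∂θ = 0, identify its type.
The second-order coefficients are A = 20.0579, B = 11.54, C = 5. Since B² - 4AC = -267.9864 < 0, this is an elliptic PDE.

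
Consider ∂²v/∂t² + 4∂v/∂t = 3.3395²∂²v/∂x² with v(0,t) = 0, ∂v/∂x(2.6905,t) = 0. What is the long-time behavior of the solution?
As t → ∞, v → 0. Damping (γ=4) dissipates energy; oscillations decay exponentially.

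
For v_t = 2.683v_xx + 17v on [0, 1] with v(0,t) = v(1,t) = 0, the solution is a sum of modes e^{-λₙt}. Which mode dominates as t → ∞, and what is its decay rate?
Eigenvalues: λₙ = 2.683n²π²/1² - 17.
First three modes:
  n=1: λ₁ = 2.683π² - 17 ≈ 9.48
  n=2: λ₂ = 10.732π² - 17 ≈ 88.921
  n=3: λ₃ = 24.147π² - 17 ≈ 221.321
Since 2.683π² ≈ 26.48 > 17, all λₙ > 0.
The n=1 mode decays slowest → dominates as t → ∞.
Asymptotic: v ~ c₁ sin(πx/1) e^{-λ₁t} with decay rate λ₁ ≈ 9.48.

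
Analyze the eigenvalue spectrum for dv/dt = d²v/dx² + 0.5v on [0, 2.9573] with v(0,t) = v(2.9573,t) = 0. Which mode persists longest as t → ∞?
Eigenvalues: λₙ = n²π²/2.9573² - 0.5.
First three modes:
  n=1: λ₁ = π²/2.9573² - 0.5 ≈ 0.629
  n=2: λ₂ = 4π²/2.9573² - 0.5 ≈ 4.014
  n=3: λ₃ = 9π²/2.9573² - 0.5 ≈ 9.657
Since π²/2.9573² ≈ 1.129 > 0.5, all λₙ > 0.
The n=1 mode decays slowest → dominates as t → ∞.
Asymptotic: v ~ c₁ sin(πx/2.9573) e^{-λ₁t} with decay rate λ₁ ≈ 0.629.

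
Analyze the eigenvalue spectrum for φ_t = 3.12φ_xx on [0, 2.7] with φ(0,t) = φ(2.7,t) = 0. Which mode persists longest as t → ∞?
Eigenvalues: λₙ = 3.12n²π²/2.7².
First three modes:
  n=1: λ₁ = 3.12π²/2.7² ≈ 4.224
  n=2: λ₂ = 12.48π²/2.7² ≈ 16.896 (4× faster decay)
  n=3: λ₃ = 28.08π²/2.7² ≈ 38.016 (9× faster decay)
As t → ∞, higher modes decay exponentially faster. The n=1 mode dominates: φ ~ c₁ sin(πx/2.7) e^{-λ₁t}.
Decay rate: λ₁ = 3.12π²/2.7² ≈ 4.224.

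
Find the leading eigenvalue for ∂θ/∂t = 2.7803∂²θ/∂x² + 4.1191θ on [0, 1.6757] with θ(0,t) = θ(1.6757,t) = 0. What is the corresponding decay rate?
Eigenvalues: λₙ = 2.7803n²π²/1.6757² - 4.1191.
First three modes:
  n=1: λ₁ = 2.7803π²/1.6757² - 4.1191 ≈ 5.653
  n=2: λ₂ = 11.1212π²/1.6757² - 4.1191 ≈ 34.97
  n=3: λ₃ = 25.0227π²/1.6757² - 4.1191 ≈ 83.832
Since 2.7803π²/1.6757² ≈ 9.772 > 4.1191, all λₙ > 0.
The n=1 mode decays slowest → dominates as t → ∞.
Asymptotic: θ ~ c₁ sin(πx/1.6757) e^{-λ₁t} with decay rate λ₁ ≈ 5.653.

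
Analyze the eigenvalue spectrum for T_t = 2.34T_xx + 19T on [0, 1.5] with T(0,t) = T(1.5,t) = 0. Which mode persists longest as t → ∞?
Eigenvalues: λₙ = 2.34n²π²/1.5² - 19.
First three modes:
  n=1: λ₁ = 2.34π²/1.5² - 19 ≈ -8.736
  n=2: λ₂ = 9.36π²/1.5² - 19 ≈ 22.058
  n=3: λ₃ = 21.06π²/1.5² - 19 ≈ 73.379
Since 2.34π²/1.5² ≈ 10.264 < 19, λ₁ < 0.
The n=1 mode grows fastest (−λₙ is largest for n=1) → dominates.
Asymptotic: T ~ c₁ sin(πx/1.5) e^{8.736t} (exponential growth at rate −λ₁ ≈ 8.736).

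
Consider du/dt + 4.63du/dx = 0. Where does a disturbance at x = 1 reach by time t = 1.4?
At x = 7.482. The characteristic carries data from (1, 0) to (7.482, 1.4).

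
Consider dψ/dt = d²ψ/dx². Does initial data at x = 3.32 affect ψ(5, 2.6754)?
Yes, for any finite x. The heat equation has infinite propagation speed, so all initial data affects all points at any t > 0.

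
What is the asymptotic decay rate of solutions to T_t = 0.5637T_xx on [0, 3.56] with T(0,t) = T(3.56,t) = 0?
Eigenvalues: λₙ = 0.5637n²π²/3.56².
First three modes:
  n=1: λ₁ = 0.5637π²/3.56² ≈ 0.439
  n=2: λ₂ = 2.2548π²/3.56² ≈ 1.756 (4× faster decay)
  n=3: λ₃ = 5.0733π²/3.56² ≈ 3.951 (9× faster decay)
As t → ∞, higher modes decay exponentially faster. The n=1 mode dominates: T ~ c₁ sin(πx/3.56) e^{-λ₁t}.
Decay rate: λ₁ = 0.5637π²/3.56² ≈ 0.439.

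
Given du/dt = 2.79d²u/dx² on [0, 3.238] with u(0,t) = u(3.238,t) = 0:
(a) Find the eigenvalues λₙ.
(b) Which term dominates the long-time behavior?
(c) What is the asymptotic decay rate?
Eigenvalues: λₙ = 2.79n²π²/3.238².
First three modes:
  n=1: λ₁ = 2.79π²/3.238² ≈ 2.626
  n=2: λ₂ = 11.16π²/3.238² ≈ 10.505 (4× faster decay)
  n=3: λ₃ = 25.11π²/3.238² ≈ 23.637 (9× faster decay)
As t → ∞, higher modes decay exponentially faster. The n=1 mode dominates: u ~ c₁ sin(πx/3.238) e^{-λ₁t}.
Decay rate: λ₁ = 2.79π²/3.238² ≈ 2.626.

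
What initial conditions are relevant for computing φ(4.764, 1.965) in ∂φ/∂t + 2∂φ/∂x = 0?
A single point: x = 0.834. The characteristic through (4.764, 1.965) is x - 2t = const, so x = 4.764 - 2·1.965 = 0.834.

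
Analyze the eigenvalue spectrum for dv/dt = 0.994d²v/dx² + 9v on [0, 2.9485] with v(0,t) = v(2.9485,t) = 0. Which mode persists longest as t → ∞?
Eigenvalues: λₙ = 0.994n²π²/2.9485² - 9.
First three modes:
  n=1: λ₁ = 0.994π²/2.9485² - 9 ≈ -7.872
  n=2: λ₂ = 3.976π²/2.9485² - 9 ≈ -4.486
  n=3: λ₃ = 8.946π²/2.9485² - 9 ≈ 1.156
Since 0.994π²/2.9485² ≈ 1.128 < 9, λ₁ < 0.
The n=1 mode grows fastest (−λₙ is largest for n=1) → dominates.
Asymptotic: v ~ c₁ sin(πx/2.9485) e^{7.872t} (exponential growth at rate −λ₁ ≈ 7.872).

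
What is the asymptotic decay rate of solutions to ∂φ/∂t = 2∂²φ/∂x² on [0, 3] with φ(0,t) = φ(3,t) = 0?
Eigenvalues: λₙ = 2n²π²/3².
First three modes:
  n=1: λ₁ = 2π²/3² ≈ 2.193
  n=2: λ₂ = 8π²/3² ≈ 8.773 (4× faster decay)
  n=3: λ₃ = 18π²/3² ≈ 19.739 (9× faster decay)
As t → ∞, higher modes decay exponentially faster. The n=1 mode dominates: φ ~ c₁ sin(πx/3) e^{-λ₁t}.
Decay rate: λ₁ = 2π²/3² ≈ 2.193.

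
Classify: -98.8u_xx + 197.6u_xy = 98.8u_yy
Rewriting in standard form: -98.8u_xx + 197.6u_xy - 98.8u_yy = 0. Parabolic (discriminant = 0).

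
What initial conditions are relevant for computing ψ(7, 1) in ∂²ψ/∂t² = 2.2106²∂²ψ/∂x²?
Domain of dependence: [4.7894, 9.2106]. Signals travel at speed 2.2106, so data within |x - 7| ≤ 2.2106·1 = 2.2106 can reach the point.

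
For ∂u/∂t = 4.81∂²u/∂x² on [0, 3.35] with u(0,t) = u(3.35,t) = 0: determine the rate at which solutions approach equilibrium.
Eigenvalues: λₙ = 4.81n²π²/3.35².
First three modes:
  n=1: λ₁ = 4.81π²/3.35² ≈ 4.23
  n=2: λ₂ = 19.24π²/3.35² ≈ 16.921 (4× faster decay)
  n=3: λ₃ = 43.29π²/3.35² ≈ 38.071 (9× faster decay)
As t → ∞, higher modes decay exponentially faster. The n=1 mode dominates: u ~ c₁ sin(πx/3.35) e^{-λ₁t}.
Decay rate: λ₁ = 4.81π²/3.35² ≈ 4.23.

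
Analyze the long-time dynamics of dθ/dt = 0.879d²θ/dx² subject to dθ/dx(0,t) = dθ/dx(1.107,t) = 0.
Long-time behavior: θ → constant (steady state). Heat is conserved (no flux at boundaries); solution approaches the spatial average.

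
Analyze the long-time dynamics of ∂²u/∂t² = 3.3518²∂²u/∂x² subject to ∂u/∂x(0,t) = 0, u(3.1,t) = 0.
Long-time behavior: u oscillates (no decay). Energy is conserved; the solution oscillates indefinitely as standing waves.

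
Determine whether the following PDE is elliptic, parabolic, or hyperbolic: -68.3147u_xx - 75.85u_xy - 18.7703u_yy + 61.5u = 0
Coefficients: A = -68.3147, B = -75.85, C = -18.7703. B² - 4AC = 624.07284636, which is positive, so the equation is hyperbolic.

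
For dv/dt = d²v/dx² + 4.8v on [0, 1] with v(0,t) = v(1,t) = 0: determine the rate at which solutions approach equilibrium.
Eigenvalues: λₙ = n²π²/1² - 4.8.
First three modes:
  n=1: λ₁ = π² - 4.8 ≈ 5.07
  n=2: λ₂ = 4π² - 4.8 ≈ 34.678
  n=3: λ₃ = 9π² - 4.8 ≈ 84.026
Since π² ≈ 9.87 > 4.8, all λₙ > 0.
The n=1 mode decays slowest → dominates as t → ∞.
Asymptotic: v ~ c₁ sin(πx/1) e^{-λ₁t} with decay rate λ₁ ≈ 5.07.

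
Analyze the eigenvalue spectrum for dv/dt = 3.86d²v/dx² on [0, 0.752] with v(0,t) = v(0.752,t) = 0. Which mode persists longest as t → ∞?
Eigenvalues: λₙ = 3.86n²π²/0.752².
First three modes:
  n=1: λ₁ = 3.86π²/0.752² ≈ 67.368
  n=2: λ₂ = 15.44π²/0.752² ≈ 269.471 (4× faster decay)
  n=3: λ₃ = 34.74π²/0.752² ≈ 606.309 (9× faster decay)
As t → ∞, higher modes decay exponentially faster. The n=1 mode dominates: v ~ c₁ sin(πx/0.752) e^{-λ₁t}.
Decay rate: λ₁ = 3.86π²/0.752² ≈ 67.368.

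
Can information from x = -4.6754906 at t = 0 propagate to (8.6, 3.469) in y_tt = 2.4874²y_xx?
No. The domain of dependence is [-0.0287906, 17.2287906], and -4.6754906 is outside this interval.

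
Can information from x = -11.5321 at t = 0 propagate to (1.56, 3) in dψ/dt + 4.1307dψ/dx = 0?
No. Only data at x = -10.8321 affects (1.56, 3). Advection has one-way propagation along characteristics.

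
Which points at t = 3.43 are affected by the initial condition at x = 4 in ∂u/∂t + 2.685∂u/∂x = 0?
At x = 13.20955. The characteristic carries data from (4, 0) to (13.20955, 3.43).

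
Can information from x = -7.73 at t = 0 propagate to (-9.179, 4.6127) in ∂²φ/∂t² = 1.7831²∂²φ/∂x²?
Yes. The domain of dependence is [-17.40390537, -0.95409463], and -7.73 ∈ [-17.40390537, -0.95409463].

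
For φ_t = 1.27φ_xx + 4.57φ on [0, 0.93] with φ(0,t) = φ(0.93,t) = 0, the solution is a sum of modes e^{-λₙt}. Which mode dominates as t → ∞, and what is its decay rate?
Eigenvalues: λₙ = 1.27n²π²/0.93² - 4.57.
First three modes:
  n=1: λ₁ = 1.27π²/0.93² - 4.57 ≈ 9.922
  n=2: λ₂ = 5.08π²/0.93² - 4.57 ≈ 53.399
  n=3: λ₃ = 11.43π²/0.93² - 4.57 ≈ 125.861
Since 1.27π²/0.93² ≈ 14.492 > 4.57, all λₙ > 0.
The n=1 mode decays slowest → dominates as t → ∞.
Asymptotic: φ ~ c₁ sin(πx/0.93) e^{-λ₁t} with decay rate λ₁ ≈ 9.922.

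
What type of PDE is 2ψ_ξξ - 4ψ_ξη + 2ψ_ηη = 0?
With A = 2, B = -4, C = 2, the discriminant is 0. This is a parabolic PDE.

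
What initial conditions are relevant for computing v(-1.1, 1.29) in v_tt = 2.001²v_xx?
Domain of dependence: [-3.68129, 1.48129]. Signals travel at speed 2.001, so data within |x - -1.1| ≤ 2.001·1.29 = 2.58129 can reach the point.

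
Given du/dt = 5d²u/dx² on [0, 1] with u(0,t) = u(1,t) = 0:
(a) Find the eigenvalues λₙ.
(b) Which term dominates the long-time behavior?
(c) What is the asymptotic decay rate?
Eigenvalues: λₙ = 5n²π².
First three modes:
  n=1: λ₁ = 5π² ≈ 49.348
  n=2: λ₂ = 20π² ≈ 197.392 (4× faster decay)
  n=3: λ₃ = 45π² ≈ 444.132 (9× faster decay)
As t → ∞, higher modes decay exponentially faster. The n=1 mode dominates: u ~ c₁ sin(πx) e^{-λ₁t}.
Decay rate: λ₁ = 5π² ≈ 49.348.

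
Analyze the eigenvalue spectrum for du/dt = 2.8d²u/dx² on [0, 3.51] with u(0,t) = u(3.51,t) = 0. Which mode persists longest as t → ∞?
Eigenvalues: λₙ = 2.8n²π²/3.51².
First three modes:
  n=1: λ₁ = 2.8π²/3.51² ≈ 2.243
  n=2: λ₂ = 11.2π²/3.51² ≈ 8.972 (4× faster decay)
  n=3: λ₃ = 25.2π²/3.51² ≈ 20.188 (9× faster decay)
As t → ∞, higher modes decay exponentially faster. The n=1 mode dominates: u ~ c₁ sin(πx/3.51) e^{-λ₁t}.
Decay rate: λ₁ = 2.8π²/3.51² ≈ 2.243.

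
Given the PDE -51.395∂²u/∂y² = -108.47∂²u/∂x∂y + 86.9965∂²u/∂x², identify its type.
Rewriting in standard form: -86.9965∂²u/∂x² + 108.47∂²u/∂x∂y - 51.395∂²u/∂y² = 0. The second-order coefficients are A = -86.9965, B = 108.47, C = -51.395. Since B² - 4AC = -6118.99957 < 0, this is an elliptic PDE.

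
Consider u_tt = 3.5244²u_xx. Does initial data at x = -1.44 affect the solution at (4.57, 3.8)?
Yes. The domain of dependence is [-8.82272, 17.96272], and -1.44 ∈ [-8.82272, 17.96272].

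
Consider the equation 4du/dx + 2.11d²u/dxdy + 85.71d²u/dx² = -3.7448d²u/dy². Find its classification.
Rewriting in standard form: 85.71d²u/dx² + 2.11d²u/dxdy + 3.7448d²u/dy² + 4du/dx = 0. Elliptic. (A = 85.71, B = 2.11, C = 3.7448 gives B² - 4AC = -1279.415132.)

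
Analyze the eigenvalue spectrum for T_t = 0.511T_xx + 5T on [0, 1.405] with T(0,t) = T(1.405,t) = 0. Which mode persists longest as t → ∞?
Eigenvalues: λₙ = 0.511n²π²/1.405² - 5.
First three modes:
  n=1: λ₁ = 0.511π²/1.405² - 5 ≈ -2.445
  n=2: λ₂ = 2.044π²/1.405² - 5 ≈ 5.219
  n=3: λ₃ = 4.599π²/1.405² - 5 ≈ 17.994
Since 0.511π²/1.405² ≈ 2.555 < 5, λ₁ < 0.
The n=1 mode grows fastest (−λₙ is largest for n=1) → dominates.
Asymptotic: T ~ c₁ sin(πx/1.405) e^{2.445t} (exponential growth at rate −λ₁ ≈ 2.445).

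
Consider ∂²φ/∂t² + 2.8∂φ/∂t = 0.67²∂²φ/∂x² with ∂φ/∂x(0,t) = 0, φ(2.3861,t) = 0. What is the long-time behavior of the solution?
As t → ∞, φ → 0. Damping (γ=2.8) dissipates energy; oscillations decay exponentially.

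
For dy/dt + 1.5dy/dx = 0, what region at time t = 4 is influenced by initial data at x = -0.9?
At x = 5.1. The characteristic carries data from (-0.9, 0) to (5.1, 4).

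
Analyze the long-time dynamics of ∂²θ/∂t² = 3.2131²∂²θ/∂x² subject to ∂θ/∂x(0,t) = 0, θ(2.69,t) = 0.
Long-time behavior: θ oscillates (no decay). Energy is conserved; the solution oscillates indefinitely as standing waves.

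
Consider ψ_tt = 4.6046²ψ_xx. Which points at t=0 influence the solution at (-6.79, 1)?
Domain of dependence: [-11.3946, -2.1854]. Signals travel at speed 4.6046, so data within |x - -6.79| ≤ 4.6046·1 = 4.6046 can reach the point.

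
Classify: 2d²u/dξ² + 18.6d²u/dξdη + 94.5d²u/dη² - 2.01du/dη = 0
Elliptic (discriminant = -410.04).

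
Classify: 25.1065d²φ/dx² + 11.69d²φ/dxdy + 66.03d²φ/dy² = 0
Elliptic (discriminant = -6494.47268).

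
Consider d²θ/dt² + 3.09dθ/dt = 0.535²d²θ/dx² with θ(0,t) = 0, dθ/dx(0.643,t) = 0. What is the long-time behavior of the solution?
As t → ∞, θ → 0. Damping (γ=3.09) dissipates energy; oscillations decay exponentially.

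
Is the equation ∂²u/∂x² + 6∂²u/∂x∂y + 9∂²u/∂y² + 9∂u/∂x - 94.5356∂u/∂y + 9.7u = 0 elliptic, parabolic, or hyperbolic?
Computing B² - 4AC with A = 1, B = 6, C = 9: discriminant = 0 (zero). Answer: parabolic.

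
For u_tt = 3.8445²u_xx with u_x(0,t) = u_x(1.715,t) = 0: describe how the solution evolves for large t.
u oscillates about a mean that drifts linearly in t (generically unbounded; no decay). There is no damping, so the nonconstant modes persist as standing waves (energy conserved, no decay). But with Neumann conditions at both ends the constant mode has eigenvalue 0: the spatial mean M(t) of u satisfies M'' = 0, so M(t) = M(0) + M'(0)·t. Unless the initial velocity has zero mean (∫u_t(x,0)dx = 0), the solution grows linearly in t (unbounded, though not exponentially); if it does have zero mean, the solution stays bounded and simply oscillates.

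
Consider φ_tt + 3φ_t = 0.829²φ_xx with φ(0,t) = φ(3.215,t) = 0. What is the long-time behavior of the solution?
As t → ∞, φ → 0. Damping (γ=3) dissipates energy; oscillations decay exponentially.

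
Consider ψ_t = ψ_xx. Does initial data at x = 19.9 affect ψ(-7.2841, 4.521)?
Yes, for any finite x. The heat equation has infinite propagation speed, so all initial data affects all points at any t > 0.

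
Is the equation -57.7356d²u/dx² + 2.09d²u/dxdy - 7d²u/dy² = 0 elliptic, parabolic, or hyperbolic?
Computing B² - 4AC with A = -57.7356, B = 2.09, C = -7: discriminant = -1612.2287 (negative). Answer: elliptic.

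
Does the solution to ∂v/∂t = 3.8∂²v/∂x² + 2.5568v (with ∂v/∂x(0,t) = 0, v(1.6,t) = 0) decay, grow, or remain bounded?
v → 0. Diffusion dominates reaction (r=2.5568 < κπ²/(4L²)≈3.66); solution decays.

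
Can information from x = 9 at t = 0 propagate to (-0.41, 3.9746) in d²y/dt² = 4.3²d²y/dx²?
Yes. The domain of dependence is [-17.50078, 16.68078], and 9 ∈ [-17.50078, 16.68078].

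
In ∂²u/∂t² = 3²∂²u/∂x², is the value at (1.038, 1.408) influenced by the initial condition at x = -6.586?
No. The domain of dependence is [-3.186, 5.262], and -6.586 is outside this interval.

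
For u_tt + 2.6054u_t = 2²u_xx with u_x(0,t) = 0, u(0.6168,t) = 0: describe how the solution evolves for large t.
u → 0. Damping (γ=2.6054) dissipates energy; oscillations decay exponentially.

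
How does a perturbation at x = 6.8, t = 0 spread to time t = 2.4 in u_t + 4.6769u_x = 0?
At x = 18.02456. The characteristic carries data from (6.8, 0) to (18.02456, 2.4).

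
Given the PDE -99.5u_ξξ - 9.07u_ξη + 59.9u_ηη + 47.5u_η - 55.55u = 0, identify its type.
The second-order coefficients are A = -99.5, B = -9.07, C = 59.9. Since B² - 4AC = 23922.4649 > 0, this is a hyperbolic PDE.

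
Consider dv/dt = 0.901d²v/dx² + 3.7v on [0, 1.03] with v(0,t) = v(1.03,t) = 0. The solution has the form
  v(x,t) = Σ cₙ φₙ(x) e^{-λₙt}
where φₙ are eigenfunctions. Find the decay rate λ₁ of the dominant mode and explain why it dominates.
Eigenvalues: λₙ = 0.901n²π²/1.03² - 3.7.
First three modes:
  n=1: λ₁ = 0.901π²/1.03² - 3.7 ≈ 4.682
  n=2: λ₂ = 3.604π²/1.03² - 3.7 ≈ 29.828
  n=3: λ₃ = 8.109π²/1.03² - 3.7 ≈ 71.738
Since 0.901π²/1.03² ≈ 8.382 > 3.7, all λₙ > 0.
The n=1 mode decays slowest → dominates as t → ∞.
Asymptotic: v ~ c₁ sin(πx/1.03) e^{-λ₁t} with decay rate λ₁ ≈ 4.682.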